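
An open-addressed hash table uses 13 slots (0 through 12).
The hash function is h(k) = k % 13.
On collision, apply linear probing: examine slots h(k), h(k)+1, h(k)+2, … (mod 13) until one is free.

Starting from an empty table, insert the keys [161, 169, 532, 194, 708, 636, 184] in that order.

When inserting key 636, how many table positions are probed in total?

161: h=5 -> slot 5
169: h=0 -> slot 0
532: h=12 -> slot 12
194: h=12, probe 12,0,1 -> slot 1
708: h=6 -> slot 6
636: h=12, probe 12,0,1,2 -> slot 2
184: h=2, probe 2,3 -> slot 3
Table: [169, 194, 636, 184, _, 161, 708, _, _, _, _, _, 532]

4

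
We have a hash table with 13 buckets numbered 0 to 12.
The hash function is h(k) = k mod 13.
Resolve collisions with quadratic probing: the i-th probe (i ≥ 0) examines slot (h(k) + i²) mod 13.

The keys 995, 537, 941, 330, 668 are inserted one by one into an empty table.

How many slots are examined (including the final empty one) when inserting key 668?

3

Insert 995: h=7, slot 7 empty => index 7.
Insert 537: h=4, slot 4 empty => index 4.
Insert 941: h=5, slot 5 empty => index 5.
Insert 330: h=5, slot 5 occupied => index 6.
Insert 668: h=5, slots 5,6 occupied => index 9.
Table: [-, -, -, -, 537, 941, 330, 995, -, 668, -, -, -]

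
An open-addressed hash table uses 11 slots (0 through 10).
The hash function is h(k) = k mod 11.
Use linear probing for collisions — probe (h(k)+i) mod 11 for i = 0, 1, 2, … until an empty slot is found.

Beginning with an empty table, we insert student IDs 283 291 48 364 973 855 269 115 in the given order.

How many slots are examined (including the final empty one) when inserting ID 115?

283: h=8 -> slot 8
291: h=5 -> slot 5
48: h=4 -> slot 4
364: h=1 -> slot 1
973: h=5, probe 5,6 -> slot 6
855: h=8, probe 8,9 -> slot 9
269: h=5, probe 5,6,7 -> slot 7
115: h=5, probe 5,6,7,8,9,10 -> slot 10
Table: [-, 364, -, -, 48, 291, 973, 269, 283, 855, 115]

6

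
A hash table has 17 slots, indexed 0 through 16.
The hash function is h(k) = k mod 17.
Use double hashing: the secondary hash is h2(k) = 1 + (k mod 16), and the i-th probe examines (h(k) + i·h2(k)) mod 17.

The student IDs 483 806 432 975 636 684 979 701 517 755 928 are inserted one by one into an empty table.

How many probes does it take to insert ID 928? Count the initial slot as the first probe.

483: h=7 → slot 7
806: h=7, h2=7, probe 7,14 → slot 14
432: h=7, h2=1, probe 7,8 → slot 8
975: h=6 → slot 6
636: h=7, h2=13, probe 7,3 → slot 3
684: h=4 → slot 4
979: h=10 → slot 10
701: h=4, h2=14, probe 4,1 → slot 1
517: h=7, h2=6, probe 7,13 → slot 13
755: h=7, h2=4, probe 7,11 → slot 11
928: h=10, h2=1, probe 10,11,12 → slot 12
Table: [—, 701, —, 636, 684, —, 975, 483, 432, —, 979, 755, 928, 517, 806, —, —]

3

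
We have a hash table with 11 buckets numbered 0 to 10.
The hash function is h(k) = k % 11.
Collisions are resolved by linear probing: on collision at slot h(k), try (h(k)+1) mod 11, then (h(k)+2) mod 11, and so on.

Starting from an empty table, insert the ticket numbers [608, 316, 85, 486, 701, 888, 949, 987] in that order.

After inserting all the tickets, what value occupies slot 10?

608 hashes to 3; slot 3 is free → place at 3.
316 hashes to 8; slot 8 is free → place at 8.
85 hashes to 8; 8 taken → place at 9.
486 hashes to 2; slot 2 is free → place at 2.
701 hashes to 8; 8,9 taken → place at 10.
888 hashes to 8; 8,9,10 taken → place at 0.
949 hashes to 3; 3 taken → place at 4.
987 hashes to 8; 8,9,10,0 taken → place at 1.
Table: [888, 987, 486, 608, 949, —, —, —, 316, 85, 701]

701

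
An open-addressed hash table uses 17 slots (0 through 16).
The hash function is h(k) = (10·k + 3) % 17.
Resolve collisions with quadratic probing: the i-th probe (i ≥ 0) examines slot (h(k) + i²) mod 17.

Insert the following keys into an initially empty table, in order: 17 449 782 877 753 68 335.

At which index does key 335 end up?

8

Insert 17: h=3, slot 3 empty → index 3.
Insert 449: h=5, slot 5 empty → index 5.
Insert 782: h=3, slot 3 occupied → index 4.
Insert 877: h=1, slot 1 empty → index 1.
Insert 753: h=2, slot 2 empty → index 2.
Insert 68: h=3, slots 3,4 occupied → index 7.
Insert 335: h=4, slots 4,5 occupied → index 8.
Table: [-, 877, 753, 17, 782, 449, -, 68, 335, -, -, -, -, -, -, -, -]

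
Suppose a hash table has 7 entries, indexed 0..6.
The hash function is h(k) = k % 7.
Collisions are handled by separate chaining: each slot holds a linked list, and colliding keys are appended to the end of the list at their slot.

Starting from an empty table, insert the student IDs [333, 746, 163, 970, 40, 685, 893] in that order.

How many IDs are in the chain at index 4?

4

333 → bucket 4
746 → bucket 4 (collision)
163 → bucket 2
970 → bucket 4 (collision)
40 → bucket 5
685 → bucket 6
893 → bucket 4 (collision)
Final buckets:
0: -
1: -
2: 163
3: -
4: 333 -> 746 -> 970 -> 893
5: 40
6: 685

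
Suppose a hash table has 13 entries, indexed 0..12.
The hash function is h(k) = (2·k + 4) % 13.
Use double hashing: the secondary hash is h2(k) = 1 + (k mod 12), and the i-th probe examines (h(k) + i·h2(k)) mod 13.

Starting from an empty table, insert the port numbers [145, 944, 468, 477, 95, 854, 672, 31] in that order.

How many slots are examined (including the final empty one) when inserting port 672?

2

Insert 145: h=8, slot 8 empty -> index 8.
Insert 944: h=7, slot 7 empty -> index 7.
Insert 468: h=4, slot 4 empty -> index 4.
Insert 477: h=9, slot 9 empty -> index 9.
Insert 95: h=12, slot 12 empty -> index 12.
Insert 854: h=9, h2=3, slots 9,12 occupied -> index 2.
Insert 672: h=9, h2=1, slot 9 occupied -> index 10.
Insert 31: h=1, slot 1 empty -> index 1.
Table: [., 31, 854, ., 468, ., ., 944, 145, 477, 672, ., 95]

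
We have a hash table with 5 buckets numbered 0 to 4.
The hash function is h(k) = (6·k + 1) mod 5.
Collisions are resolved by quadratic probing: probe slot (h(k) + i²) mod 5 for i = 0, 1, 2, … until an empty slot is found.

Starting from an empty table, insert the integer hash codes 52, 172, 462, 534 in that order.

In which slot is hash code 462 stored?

52 hashes to 3; slot 3 is free → place at 3.
172 hashes to 3; 3 taken → place at 4.
462 hashes to 3; 3,4 taken → place at 2.
534 hashes to 0; slot 0 is free → place at 0.
Table: [534, -, 462, 52, 172]

2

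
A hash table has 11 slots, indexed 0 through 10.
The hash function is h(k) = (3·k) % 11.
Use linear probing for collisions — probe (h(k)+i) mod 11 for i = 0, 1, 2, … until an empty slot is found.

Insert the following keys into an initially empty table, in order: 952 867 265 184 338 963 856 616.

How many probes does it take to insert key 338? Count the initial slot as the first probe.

3

952 hashes to 7; slot 7 is free -> place at 7.
867 hashes to 5; slot 5 is free -> place at 5.
265 hashes to 3; slot 3 is free -> place at 3.
184 hashes to 2; slot 2 is free -> place at 2.
338 hashes to 2; 2,3 taken -> place at 4.
963 hashes to 7; 7 taken -> place at 8.
856 hashes to 5; 5 taken -> place at 6.
616 hashes to 0; slot 0 is free -> place at 0.
Table: [616, _, 184, 265, 338, 867, 856, 952, 963, _, _]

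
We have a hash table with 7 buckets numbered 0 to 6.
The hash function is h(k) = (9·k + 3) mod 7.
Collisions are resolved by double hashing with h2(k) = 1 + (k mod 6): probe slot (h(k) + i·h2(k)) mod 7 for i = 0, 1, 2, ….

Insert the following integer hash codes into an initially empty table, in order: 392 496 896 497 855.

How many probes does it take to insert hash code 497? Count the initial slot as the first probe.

Insert 392: h=3, slot 3 empty => index 3.
Insert 496: h=1, slot 1 empty => index 1.
Insert 896: h=3, h2=3, slot 3 occupied => index 6.
Insert 497: h=3, h2=6, slot 3 occupied => index 2.
Insert 855: h=5, slot 5 empty => index 5.
Table: [_, 496, 497, 392, _, 855, 896]

2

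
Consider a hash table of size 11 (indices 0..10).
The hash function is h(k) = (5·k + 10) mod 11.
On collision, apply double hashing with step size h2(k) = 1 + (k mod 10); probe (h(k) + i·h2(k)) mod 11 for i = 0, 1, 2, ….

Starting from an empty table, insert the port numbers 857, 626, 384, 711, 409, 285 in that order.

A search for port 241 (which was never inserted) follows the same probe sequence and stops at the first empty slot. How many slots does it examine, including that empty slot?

2

Insert 857: h=5, slot 5 empty => index 5.
Insert 626: h=5, h2=7, slot 5 occupied => index 1.
Insert 384: h=5, h2=5, slot 5 occupied => index 10.
Insert 711: h=1, h2=2, slot 1 occupied => index 3.
Insert 409: h=9, slot 9 empty => index 9.
Insert 285: h=5, h2=6, slot 5 occupied => index 0.
Table: [285, 626, ., 711, ., 857, ., ., ., 409, 384]
Lookup 241: h=5, h2=2, probe 5,7 → slot 7 empty, not found.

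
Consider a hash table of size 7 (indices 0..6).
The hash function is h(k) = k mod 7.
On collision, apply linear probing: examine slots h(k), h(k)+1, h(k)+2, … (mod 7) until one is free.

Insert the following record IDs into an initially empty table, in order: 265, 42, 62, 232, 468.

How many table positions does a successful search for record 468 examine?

265 hashes to 6; slot 6 is free => place at 6.
42 hashes to 0; slot 0 is free => place at 0.
62 hashes to 6; 6,0 taken => place at 1.
232 hashes to 1; 1 taken => place at 2.
468 hashes to 6; 6,0,1,2 taken => place at 3.
Table: [42, 62, 232, 468, -, -, 265]
Lookup 468: h=6, probe 6,0,1,2,3 → found at 3.

5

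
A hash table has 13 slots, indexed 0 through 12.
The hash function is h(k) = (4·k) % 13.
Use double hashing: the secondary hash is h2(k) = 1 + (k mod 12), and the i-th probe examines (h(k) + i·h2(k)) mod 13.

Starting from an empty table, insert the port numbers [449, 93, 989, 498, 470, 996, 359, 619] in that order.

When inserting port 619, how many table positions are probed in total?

2

449 hashes to 2; slot 2 is free => place at 2.
93 hashes to 8; slot 8 is free => place at 8.
989 hashes to 4; slot 4 is free => place at 4.
498 hashes to 3; slot 3 is free => place at 3.
470 hashes to 8, h2=3; 8 taken => place at 11.
996 hashes to 6; slot 6 is free => place at 6.
359 hashes to 6, h2=12; 6 taken => place at 5.
619 hashes to 6, h2=8; 6 taken => place at 1.
Table: [∅, 619, 449, 498, 989, 359, 996, ∅, 93, ∅, ∅, 470, ∅]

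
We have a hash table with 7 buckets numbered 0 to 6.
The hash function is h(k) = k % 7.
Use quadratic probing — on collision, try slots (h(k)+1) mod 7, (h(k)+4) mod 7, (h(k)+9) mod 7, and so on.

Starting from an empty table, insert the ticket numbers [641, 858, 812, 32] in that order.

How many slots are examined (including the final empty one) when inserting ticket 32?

3

641: h=4 → slot 4
858: h=4, probe 4,5 → slot 5
812: h=0 → slot 0
32: h=4, probe 4,5,1 → slot 1
Table: [812, 32, —, —, 641, 858, —]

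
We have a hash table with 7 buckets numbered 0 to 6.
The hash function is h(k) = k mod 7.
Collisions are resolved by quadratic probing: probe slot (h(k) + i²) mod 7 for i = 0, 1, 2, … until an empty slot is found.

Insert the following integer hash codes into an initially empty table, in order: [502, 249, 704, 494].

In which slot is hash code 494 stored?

Insert 502: h=5, slot 5 empty -> index 5.
Insert 249: h=4, slot 4 empty -> index 4.
Insert 704: h=4, slots 4,5 occupied -> index 1.
Insert 494: h=4, slots 4,5,1 occupied -> index 6.
Table: [∅, 704, ∅, ∅, 249, 502, 494]

6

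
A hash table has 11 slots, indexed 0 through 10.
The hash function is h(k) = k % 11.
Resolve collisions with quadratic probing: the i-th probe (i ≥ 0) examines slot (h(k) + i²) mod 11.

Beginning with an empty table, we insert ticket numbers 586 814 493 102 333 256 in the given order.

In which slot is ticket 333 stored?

7

Insert 586: h=3, slot 3 empty -> index 3.
Insert 814: h=0, slot 0 empty -> index 0.
Insert 493: h=9, slot 9 empty -> index 9.
Insert 102: h=3, slot 3 occupied -> index 4.
Insert 333: h=3, slots 3,4 occupied -> index 7.
Insert 256: h=3, slots 3,4,7 occupied -> index 1.
Table: [814, 256, -, 586, 102, -, -, 333, -, 493, -]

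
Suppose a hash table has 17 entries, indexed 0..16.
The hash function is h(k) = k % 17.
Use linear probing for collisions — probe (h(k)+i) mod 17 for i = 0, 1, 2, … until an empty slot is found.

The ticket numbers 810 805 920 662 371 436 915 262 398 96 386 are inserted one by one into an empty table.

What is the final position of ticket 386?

810 hashes to 11; slot 11 is free => place at 11.
805 hashes to 6; slot 6 is free => place at 6.
920 hashes to 2; slot 2 is free => place at 2.
662 hashes to 16; slot 16 is free => place at 16.
371 hashes to 14; slot 14 is free => place at 14.
436 hashes to 11; 11 taken => place at 12.
915 hashes to 14; 14 taken => place at 15.
262 hashes to 7; slot 7 is free => place at 7.
398 hashes to 7; 7 taken => place at 8.
96 hashes to 11; 11,12 taken => place at 13.
386 hashes to 12; 12,13,14,15,16 taken => place at 0.
Table: [386, -, 920, -, -, -, 805, 262, 398, -, -, 810, 436, 96, 371, 915, 662]

0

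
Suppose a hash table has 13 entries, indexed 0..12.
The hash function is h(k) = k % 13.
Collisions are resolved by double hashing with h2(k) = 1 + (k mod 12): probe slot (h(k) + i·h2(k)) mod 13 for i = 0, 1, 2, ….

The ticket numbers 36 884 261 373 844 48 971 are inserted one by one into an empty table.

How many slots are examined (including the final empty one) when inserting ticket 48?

3

36: h=10 -> slot 10
884: h=0 -> slot 0
261: h=1 -> slot 1
373: h=9 -> slot 9
844: h=12 -> slot 12
48: h=9, h2=1, probe 9,10,11 -> slot 11
971: h=9, h2=12, probe 9,8 -> slot 8
Table: [884, 261, —, —, —, —, —, —, 971, 373, 36, 48, 844]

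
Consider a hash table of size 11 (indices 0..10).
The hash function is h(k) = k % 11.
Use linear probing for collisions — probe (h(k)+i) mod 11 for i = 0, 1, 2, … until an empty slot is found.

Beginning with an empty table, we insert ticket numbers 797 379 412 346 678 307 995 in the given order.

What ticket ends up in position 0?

797 hashes to 5; slot 5 is free → place at 5.
379 hashes to 5; 5 taken → place at 6.
412 hashes to 5; 5,6 taken → place at 7.
346 hashes to 5; 5,6,7 taken → place at 8.
678 hashes to 7; 7,8 taken → place at 9.
307 hashes to 10; slot 10 is free → place at 10.
995 hashes to 5; 5,6,7,8,9,10 taken → place at 0.
Table: [995, -, -, -, -, 797, 379, 412, 346, 678, 307]

995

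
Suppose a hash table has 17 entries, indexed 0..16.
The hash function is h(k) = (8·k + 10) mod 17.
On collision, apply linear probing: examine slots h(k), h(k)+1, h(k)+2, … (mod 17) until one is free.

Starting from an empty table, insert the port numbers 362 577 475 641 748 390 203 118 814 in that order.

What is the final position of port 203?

6

362 hashes to 16; slot 16 is free -> place at 16.
577 hashes to 2; slot 2 is free -> place at 2.
475 hashes to 2; 2 taken -> place at 3.
641 hashes to 4; slot 4 is free -> place at 4.
748 hashes to 10; slot 10 is free -> place at 10.
390 hashes to 2; 2,3,4 taken -> place at 5.
203 hashes to 2; 2,3,4,5 taken -> place at 6.
118 hashes to 2; 2,3,4,5,6 taken -> place at 7.
814 hashes to 11; slot 11 is free -> place at 11.
Table: [-, -, 577, 475, 641, 390, 203, 118, -, -, 748, 814, -, -, -, -, 362]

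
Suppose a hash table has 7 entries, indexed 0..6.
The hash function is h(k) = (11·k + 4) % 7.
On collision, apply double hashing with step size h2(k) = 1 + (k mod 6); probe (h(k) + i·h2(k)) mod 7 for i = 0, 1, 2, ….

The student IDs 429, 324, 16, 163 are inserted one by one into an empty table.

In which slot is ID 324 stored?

429: h=5 -> slot 5
324: h=5, h2=1, probe 5,6 -> slot 6
16: h=5, h2=5, probe 5,3 -> slot 3
163: h=5, h2=2, probe 5,0 -> slot 0
Table: [163, ., ., 16, ., 429, 324]

6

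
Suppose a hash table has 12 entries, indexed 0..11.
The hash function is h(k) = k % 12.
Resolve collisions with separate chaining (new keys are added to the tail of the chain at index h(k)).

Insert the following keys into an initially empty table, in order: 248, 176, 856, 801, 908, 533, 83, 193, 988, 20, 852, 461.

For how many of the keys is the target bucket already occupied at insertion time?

5

248 → bucket 8
176 → bucket 8 (collision)
856 → bucket 4
801 → bucket 9
908 → bucket 8 (collision)
533 → bucket 5
83 → bucket 11
193 → bucket 1
988 → bucket 4 (collision)
20 → bucket 8 (collision)
852 → bucket 0
461 → bucket 5 (collision)
Final buckets:
0: 852
1: 193
2: -
3: -
4: 856 -> 988
5: 533 -> 461
6: -
7: -
8: 248 -> 176 -> 908 -> 20
9: 801
10: -
11: 83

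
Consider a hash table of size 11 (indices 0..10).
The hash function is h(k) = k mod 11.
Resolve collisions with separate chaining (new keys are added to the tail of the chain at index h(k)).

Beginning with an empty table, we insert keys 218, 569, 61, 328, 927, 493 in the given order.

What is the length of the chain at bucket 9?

3

218 → bucket 9
569 → bucket 8
61 → bucket 6
328 → bucket 9 (collision)
927 → bucket 3
493 → bucket 9 (collision)
Final buckets:
0: _
1: _
2: _
3: 927
4: _
5: _
6: 61
7: _
8: 569
9: 218 -> 328 -> 493
10: _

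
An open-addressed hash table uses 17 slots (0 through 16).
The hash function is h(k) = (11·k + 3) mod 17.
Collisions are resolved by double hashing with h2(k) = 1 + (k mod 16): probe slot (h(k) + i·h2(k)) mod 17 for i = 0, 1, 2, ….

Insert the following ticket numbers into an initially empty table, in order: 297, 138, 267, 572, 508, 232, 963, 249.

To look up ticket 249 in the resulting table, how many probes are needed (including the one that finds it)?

4

297 hashes to 6; slot 6 is free => place at 6.
138 hashes to 8; slot 8 is free => place at 8.
267 hashes to 16; slot 16 is free => place at 16.
572 hashes to 5; slot 5 is free => place at 5.
508 hashes to 15; slot 15 is free => place at 15.
232 hashes to 5, h2=9; 5 taken => place at 14.
963 hashes to 5, h2=4; 5 taken => place at 9.
249 hashes to 5, h2=10; 5,15,8 taken => place at 1.
Table: [∅, 249, ∅, ∅, ∅, 572, 297, ∅, 138, 963, ∅, ∅, ∅, ∅, 232, 508, 267]
Lookup 249: h=5, h2=10, probe 5,15,8,1 → found at 1.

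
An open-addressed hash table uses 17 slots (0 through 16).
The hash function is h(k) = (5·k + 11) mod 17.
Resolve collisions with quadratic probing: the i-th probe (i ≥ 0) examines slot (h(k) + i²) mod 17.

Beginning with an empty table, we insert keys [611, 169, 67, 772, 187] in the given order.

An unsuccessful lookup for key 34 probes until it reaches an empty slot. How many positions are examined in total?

3

611: h=6 => slot 6
169: h=6, probe 6,7 => slot 7
67: h=6, probe 6,7,10 => slot 10
772: h=12 => slot 12
187: h=11 => slot 11
Table: [—, —, —, —, —, —, 611, 169, —, —, 67, 187, 772, —, —, —, —]
Lookup 34: h=11, probe 11,12,15 → slot 15 empty, not found.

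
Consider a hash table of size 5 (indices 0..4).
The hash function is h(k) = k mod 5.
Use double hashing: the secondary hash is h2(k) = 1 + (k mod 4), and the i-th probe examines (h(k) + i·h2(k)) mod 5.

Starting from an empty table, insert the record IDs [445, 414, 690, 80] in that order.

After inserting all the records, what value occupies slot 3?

690

Insert 445: h=0, slot 0 empty → index 0.
Insert 414: h=4, slot 4 empty → index 4.
Insert 690: h=0, h2=3, slot 0 occupied → index 3.
Insert 80: h=0, h2=1, slot 0 occupied → index 1.
Table: [445, 80, ., 690, 414]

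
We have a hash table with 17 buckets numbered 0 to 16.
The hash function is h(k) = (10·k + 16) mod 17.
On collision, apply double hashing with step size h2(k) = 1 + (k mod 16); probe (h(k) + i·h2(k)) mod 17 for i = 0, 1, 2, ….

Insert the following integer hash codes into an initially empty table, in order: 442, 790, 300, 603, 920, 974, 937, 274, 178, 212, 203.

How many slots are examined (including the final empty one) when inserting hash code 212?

442 hashes to 16; slot 16 is free -> place at 16.
790 hashes to 11; slot 11 is free -> place at 11.
300 hashes to 7; slot 7 is free -> place at 7.
603 hashes to 11, h2=12; 11 taken -> place at 6.
920 hashes to 2; slot 2 is free -> place at 2.
974 hashes to 15; slot 15 is free -> place at 15.
937 hashes to 2, h2=10; 2 taken -> place at 12.
274 hashes to 2, h2=3; 2 taken -> place at 5.
178 hashes to 11, h2=3; 11 taken -> place at 14.
212 hashes to 11, h2=5; 11,16 taken -> place at 4.
203 hashes to 6, h2=12; 6 taken -> place at 1.
Table: [_, 203, 920, _, 212, 274, 603, 300, _, _, _, 790, 937, _, 178, 974, 442]

3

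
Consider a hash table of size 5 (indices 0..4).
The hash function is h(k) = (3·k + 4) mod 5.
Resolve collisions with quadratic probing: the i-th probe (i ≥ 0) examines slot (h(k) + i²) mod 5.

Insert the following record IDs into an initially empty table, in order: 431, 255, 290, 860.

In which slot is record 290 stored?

431 hashes to 2; slot 2 is free -> place at 2.
255 hashes to 4; slot 4 is free -> place at 4.
290 hashes to 4; 4 taken -> place at 0.
860 hashes to 4; 4,0 taken -> place at 3.
Table: [290, -, 431, 860, 255]

0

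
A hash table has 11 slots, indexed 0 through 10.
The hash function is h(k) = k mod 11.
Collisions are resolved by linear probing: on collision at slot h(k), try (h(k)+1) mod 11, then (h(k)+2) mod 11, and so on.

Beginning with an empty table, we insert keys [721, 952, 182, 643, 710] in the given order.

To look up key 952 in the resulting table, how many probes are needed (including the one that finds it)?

2

721 hashes to 6; slot 6 is free => place at 6.
952 hashes to 6; 6 taken => place at 7.
182 hashes to 6; 6,7 taken => place at 8.
643 hashes to 5; slot 5 is free => place at 5.
710 hashes to 6; 6,7,8 taken => place at 9.
Table: [., ., ., ., ., 643, 721, 952, 182, 710, .]
Lookup 952: h=6, probe 6,7 → found at 7.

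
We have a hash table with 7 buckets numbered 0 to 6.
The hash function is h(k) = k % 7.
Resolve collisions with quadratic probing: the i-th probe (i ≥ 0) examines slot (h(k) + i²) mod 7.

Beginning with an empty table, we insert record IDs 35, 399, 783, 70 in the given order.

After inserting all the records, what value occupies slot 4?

70

35 hashes to 0; slot 0 is free → place at 0.
399 hashes to 0; 0 taken → place at 1.
783 hashes to 6; slot 6 is free → place at 6.
70 hashes to 0; 0,1 taken → place at 4.
Table: [35, 399, —, —, 70, —, 783]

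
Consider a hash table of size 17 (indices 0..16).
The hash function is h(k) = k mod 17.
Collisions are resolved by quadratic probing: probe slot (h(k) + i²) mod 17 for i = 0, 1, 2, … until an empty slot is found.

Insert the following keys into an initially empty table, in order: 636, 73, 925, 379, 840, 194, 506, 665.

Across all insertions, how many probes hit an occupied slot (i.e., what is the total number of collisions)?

636: h=7 -> slot 7
73: h=5 -> slot 5
925: h=7, probe 7,8 -> slot 8
379: h=5, probe 5,6 -> slot 6
840: h=7, probe 7,8,11 -> slot 11
194: h=7, probe 7,8,11,16 -> slot 16
506: h=13 -> slot 13
665: h=2 -> slot 2
Table: [_, _, 665, _, _, 73, 379, 636, 925, _, _, 840, _, 506, _, _, 194]

7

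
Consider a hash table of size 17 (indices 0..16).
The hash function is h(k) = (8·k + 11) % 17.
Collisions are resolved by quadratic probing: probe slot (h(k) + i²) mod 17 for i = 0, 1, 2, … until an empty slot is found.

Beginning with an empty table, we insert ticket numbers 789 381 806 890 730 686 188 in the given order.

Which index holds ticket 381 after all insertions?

789: h=16 → slot 16
381: h=16, probe 16,0 → slot 0
806: h=16, probe 16,0,3 → slot 3
890: h=8 → slot 8
730: h=3, probe 3,4 → slot 4
686: h=8, probe 8,9 → slot 9
188: h=2 → slot 2
Table: [381, _, 188, 806, 730, _, _, _, 890, 686, _, _, _, _, _, _, 789]

0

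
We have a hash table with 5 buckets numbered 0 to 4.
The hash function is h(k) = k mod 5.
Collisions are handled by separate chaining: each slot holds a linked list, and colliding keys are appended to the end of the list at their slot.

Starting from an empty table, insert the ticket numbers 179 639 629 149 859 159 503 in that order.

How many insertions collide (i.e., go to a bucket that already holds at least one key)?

179 -> bucket 4
639 -> bucket 4 (collision)
629 -> bucket 4 (collision)
149 -> bucket 4 (collision)
859 -> bucket 4 (collision)
159 -> bucket 4 (collision)
503 -> bucket 3
Final buckets:
0: _
1: _
2: _
3: 503
4: 179 -> 639 -> 629 -> 149 -> 859 -> 159

5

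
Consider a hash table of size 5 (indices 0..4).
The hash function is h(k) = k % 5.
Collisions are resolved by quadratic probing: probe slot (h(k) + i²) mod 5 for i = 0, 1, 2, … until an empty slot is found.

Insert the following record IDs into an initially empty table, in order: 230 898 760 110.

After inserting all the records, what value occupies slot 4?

230: h=0 => slot 0
898: h=3 => slot 3
760: h=0, probe 0,1 => slot 1
110: h=0, probe 0,1,4 => slot 4
Table: [230, 760, -, 898, 110]

110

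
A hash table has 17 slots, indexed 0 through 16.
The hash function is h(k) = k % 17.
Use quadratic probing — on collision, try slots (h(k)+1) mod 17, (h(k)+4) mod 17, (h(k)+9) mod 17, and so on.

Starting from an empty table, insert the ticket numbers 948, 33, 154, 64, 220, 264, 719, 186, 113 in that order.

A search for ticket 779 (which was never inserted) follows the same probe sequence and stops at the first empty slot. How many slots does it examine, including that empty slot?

2

Insert 948: h=13, slot 13 empty => index 13.
Insert 33: h=16, slot 16 empty => index 16.
Insert 154: h=1, slot 1 empty => index 1.
Insert 64: h=13, slot 13 occupied => index 14.
Insert 220: h=16, slot 16 occupied => index 0.
Insert 264: h=9, slot 9 empty => index 9.
Insert 719: h=5, slot 5 empty => index 5.
Insert 186: h=16, slots 16,0 occupied => index 3.
Insert 113: h=11, slot 11 empty => index 11.
Table: [220, 154, ∅, 186, ∅, 719, ∅, ∅, ∅, 264, ∅, 113, ∅, 948, 64, ∅, 33]
Lookup 779: h=14, probe 14,15 → slot 15 empty, not found.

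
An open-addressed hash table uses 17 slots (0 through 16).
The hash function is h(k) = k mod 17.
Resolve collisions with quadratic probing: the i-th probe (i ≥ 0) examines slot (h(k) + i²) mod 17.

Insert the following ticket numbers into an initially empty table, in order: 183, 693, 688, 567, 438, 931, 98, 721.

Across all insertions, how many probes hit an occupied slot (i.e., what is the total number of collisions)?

Insert 183: h=13, slot 13 empty -> index 13.
Insert 693: h=13, slot 13 occupied -> index 14.
Insert 688: h=8, slot 8 empty -> index 8.
Insert 567: h=6, slot 6 empty -> index 6.
Insert 438: h=13, slots 13,14 occupied -> index 0.
Insert 931: h=13, slots 13,14,0 occupied -> index 5.
Insert 98: h=13, slots 13,14,0,5 occupied -> index 12.
Insert 721: h=7, slot 7 empty -> index 7.
Table: [438, -, -, -, -, 931, 567, 721, 688, -, -, -, 98, 183, 693, -, -]

10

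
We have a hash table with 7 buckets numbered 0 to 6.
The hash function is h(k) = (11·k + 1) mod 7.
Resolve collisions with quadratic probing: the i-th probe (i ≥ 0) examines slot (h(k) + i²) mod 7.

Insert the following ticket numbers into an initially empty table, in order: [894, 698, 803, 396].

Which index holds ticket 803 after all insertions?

894: h=0 => slot 0
698: h=0, probe 0,1 => slot 1
803: h=0, probe 0,1,4 => slot 4
396: h=3 => slot 3
Table: [894, 698, ∅, 396, 803, ∅, ∅]

4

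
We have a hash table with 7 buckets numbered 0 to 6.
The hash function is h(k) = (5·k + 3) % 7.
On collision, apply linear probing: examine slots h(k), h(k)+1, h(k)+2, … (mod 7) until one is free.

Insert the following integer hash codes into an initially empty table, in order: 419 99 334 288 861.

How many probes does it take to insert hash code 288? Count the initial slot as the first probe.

Insert 419: h=5, slot 5 empty → index 5.
Insert 99: h=1, slot 1 empty → index 1.
Insert 334: h=0, slot 0 empty → index 0.
Insert 288: h=1, slot 1 occupied → index 2.
Insert 861: h=3, slot 3 empty → index 3.
Table: [334, 99, 288, 861, ., 419, .]

2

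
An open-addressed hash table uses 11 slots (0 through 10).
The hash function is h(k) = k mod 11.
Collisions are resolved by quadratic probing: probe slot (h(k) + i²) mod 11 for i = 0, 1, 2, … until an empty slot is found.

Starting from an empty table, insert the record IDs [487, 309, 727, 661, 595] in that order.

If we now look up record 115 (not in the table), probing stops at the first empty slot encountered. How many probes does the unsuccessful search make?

2

Insert 487: h=3, slot 3 empty => index 3.
Insert 309: h=1, slot 1 empty => index 1.
Insert 727: h=1, slot 1 occupied => index 2.
Insert 661: h=1, slots 1,2 occupied => index 5.
Insert 595: h=1, slots 1,2,5 occupied => index 10.
Table: [_, 309, 727, 487, _, 661, _, _, _, _, 595]
Lookup 115: h=5, probe 5,6 → slot 6 empty, not found.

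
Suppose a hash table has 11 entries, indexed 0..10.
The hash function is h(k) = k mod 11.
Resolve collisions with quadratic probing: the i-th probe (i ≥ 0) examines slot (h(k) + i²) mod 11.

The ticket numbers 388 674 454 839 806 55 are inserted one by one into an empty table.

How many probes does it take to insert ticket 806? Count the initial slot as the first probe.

Insert 388: h=3, slot 3 empty -> index 3.
Insert 674: h=3, slot 3 occupied -> index 4.
Insert 454: h=3, slots 3,4 occupied -> index 7.
Insert 839: h=3, slots 3,4,7 occupied -> index 1.
Insert 806: h=3, slots 3,4,7,1 occupied -> index 8.
Insert 55: h=0, slot 0 empty -> index 0.
Table: [55, 839, -, 388, 674, -, -, 454, 806, -, -]

5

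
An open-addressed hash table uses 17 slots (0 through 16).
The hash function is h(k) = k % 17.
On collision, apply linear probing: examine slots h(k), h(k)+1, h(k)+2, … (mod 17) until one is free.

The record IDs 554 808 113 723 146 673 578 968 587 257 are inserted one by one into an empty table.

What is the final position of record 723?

12

554 hashes to 10; slot 10 is free → place at 10.
808 hashes to 9; slot 9 is free → place at 9.
113 hashes to 11; slot 11 is free → place at 11.
723 hashes to 9; 9,10,11 taken → place at 12.
146 hashes to 10; 10,11,12 taken → place at 13.
673 hashes to 10; 10,11,12,13 taken → place at 14.
578 hashes to 0; slot 0 is free → place at 0.
968 hashes to 16; slot 16 is free → place at 16.
587 hashes to 9; 9,10,11,12,13,14 taken → place at 15.
257 hashes to 2; slot 2 is free → place at 2.
Table: [578, -, 257, -, -, -, -, -, -, 808, 554, 113, 723, 146, 673, 587, 968]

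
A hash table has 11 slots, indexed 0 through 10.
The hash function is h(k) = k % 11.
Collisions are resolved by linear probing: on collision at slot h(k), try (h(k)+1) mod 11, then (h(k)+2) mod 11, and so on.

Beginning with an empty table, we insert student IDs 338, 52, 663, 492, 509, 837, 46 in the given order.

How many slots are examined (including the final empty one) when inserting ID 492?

3

338: h=8 -> slot 8
52: h=8, probe 8,9 -> slot 9
663: h=3 -> slot 3
492: h=8, probe 8,9,10 -> slot 10
509: h=3, probe 3,4 -> slot 4
837: h=1 -> slot 1
46: h=2 -> slot 2
Table: [., 837, 46, 663, 509, ., ., ., 338, 52, 492]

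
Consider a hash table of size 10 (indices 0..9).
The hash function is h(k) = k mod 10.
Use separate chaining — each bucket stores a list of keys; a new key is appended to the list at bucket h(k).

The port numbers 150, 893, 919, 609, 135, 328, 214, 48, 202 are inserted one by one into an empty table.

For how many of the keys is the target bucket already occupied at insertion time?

150 -> bucket 0
893 -> bucket 3
919 -> bucket 9
609 -> bucket 9 (collision)
135 -> bucket 5
328 -> bucket 8
214 -> bucket 4
48 -> bucket 8 (collision)
202 -> bucket 2
Final buckets:
0: 150
1: _
2: 202
3: 893
4: 214
5: 135
6: _
7: _
8: 328 -> 48
9: 919 -> 609

2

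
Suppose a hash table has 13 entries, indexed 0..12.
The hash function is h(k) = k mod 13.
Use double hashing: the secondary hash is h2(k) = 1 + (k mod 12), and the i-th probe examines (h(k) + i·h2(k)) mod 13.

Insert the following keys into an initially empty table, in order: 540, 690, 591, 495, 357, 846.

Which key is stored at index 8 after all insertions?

Insert 540: h=7, slot 7 empty -> index 7.
Insert 690: h=1, slot 1 empty -> index 1.
Insert 591: h=6, slot 6 empty -> index 6.
Insert 495: h=1, h2=4, slot 1 occupied -> index 5.
Insert 357: h=6, h2=10, slot 6 occupied -> index 3.
Insert 846: h=1, h2=7, slot 1 occupied -> index 8.
Table: [_, 690, _, 357, _, 495, 591, 540, 846, _, _, _, _]

846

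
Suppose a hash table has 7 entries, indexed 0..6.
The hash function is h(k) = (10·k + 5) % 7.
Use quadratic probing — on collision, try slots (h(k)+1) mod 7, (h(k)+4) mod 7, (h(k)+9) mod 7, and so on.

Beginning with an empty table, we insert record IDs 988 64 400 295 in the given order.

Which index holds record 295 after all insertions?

Insert 988: h=1, slot 1 empty => index 1.
Insert 64: h=1, slot 1 occupied => index 2.
Insert 400: h=1, slots 1,2 occupied => index 5.
Insert 295: h=1, slots 1,2,5 occupied => index 3.
Table: [_, 988, 64, 295, _, 400, _]

3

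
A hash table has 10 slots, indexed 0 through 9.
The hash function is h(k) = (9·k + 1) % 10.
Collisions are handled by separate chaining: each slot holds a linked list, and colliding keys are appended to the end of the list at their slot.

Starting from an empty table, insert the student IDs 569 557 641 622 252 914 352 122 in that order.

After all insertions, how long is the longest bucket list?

4

569 -> bucket 2
557 -> bucket 4
641 -> bucket 0
622 -> bucket 9
252 -> bucket 9 (collision)
914 -> bucket 7
352 -> bucket 9 (collision)
122 -> bucket 9 (collision)
Final buckets:
0: 641
1: —
2: 569
3: —
4: 557
5: —
6: —
7: 914
8: —
9: 622 -> 252 -> 352 -> 122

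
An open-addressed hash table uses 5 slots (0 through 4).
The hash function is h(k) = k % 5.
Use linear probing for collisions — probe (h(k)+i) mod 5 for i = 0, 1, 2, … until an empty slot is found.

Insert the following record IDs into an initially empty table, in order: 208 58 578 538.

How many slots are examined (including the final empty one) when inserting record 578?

3

Insert 208: h=3, slot 3 empty -> index 3.
Insert 58: h=3, slot 3 occupied -> index 4.
Insert 578: h=3, slots 3,4 occupied -> index 0.
Insert 538: h=3, slots 3,4,0 occupied -> index 1.
Table: [578, 538, -, 208, 58]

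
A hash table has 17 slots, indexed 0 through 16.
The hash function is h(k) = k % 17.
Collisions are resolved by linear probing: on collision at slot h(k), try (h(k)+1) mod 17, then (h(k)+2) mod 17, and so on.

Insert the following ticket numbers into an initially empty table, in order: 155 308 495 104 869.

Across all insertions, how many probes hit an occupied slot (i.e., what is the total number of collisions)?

155: h=2 -> slot 2
308: h=2, probe 2,3 -> slot 3
495: h=2, probe 2,3,4 -> slot 4
104: h=2, probe 2,3,4,5 -> slot 5
869: h=2, probe 2,3,4,5,6 -> slot 6
Table: [—, —, 155, 308, 495, 104, 869, —, —, —, —, —, —, —, —, —, —]

10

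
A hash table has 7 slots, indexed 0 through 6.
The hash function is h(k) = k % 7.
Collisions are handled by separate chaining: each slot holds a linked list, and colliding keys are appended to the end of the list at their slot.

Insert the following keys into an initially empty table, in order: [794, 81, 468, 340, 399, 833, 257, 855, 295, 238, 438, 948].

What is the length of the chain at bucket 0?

Insert 794: h=3, bucket 3 empty → new chain.
Insert 81: h=4, bucket 4 empty → new chain.
Insert 468: h=6, bucket 6 empty → new chain.
Insert 340: h=4, bucket 4 nonempty → append to chain.
Insert 399: h=0, bucket 0 empty → new chain.
Insert 833: h=0, bucket 0 nonempty → append to chain.
Insert 257: h=5, bucket 5 empty → new chain.
Insert 855: h=1, bucket 1 empty → new chain.
Insert 295: h=1, bucket 1 nonempty → append to chain.
Insert 238: h=0, bucket 0 nonempty → append to chain.
Insert 438: h=4, bucket 4 nonempty → append to chain.
Insert 948: h=3, bucket 3 nonempty → append to chain.
Final buckets:
0: 399 -> 833 -> 238
1: 855 -> 295
2: -
3: 794 -> 948
4: 81 -> 340 -> 438
5: 257
6: 468

3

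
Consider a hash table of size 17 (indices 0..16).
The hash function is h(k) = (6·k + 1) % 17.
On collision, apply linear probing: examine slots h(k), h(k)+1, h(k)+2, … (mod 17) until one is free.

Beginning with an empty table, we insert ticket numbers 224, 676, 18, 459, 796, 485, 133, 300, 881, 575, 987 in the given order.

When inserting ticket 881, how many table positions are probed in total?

6

224: h=2 => slot 2
676: h=11 => slot 11
18: h=7 => slot 7
459: h=1 => slot 1
796: h=0 => slot 0
485: h=4 => slot 4
133: h=0, probe 0,1,2,3 => slot 3
300: h=16 => slot 16
881: h=0, probe 0,1,2,3,4,5 => slot 5
575: h=0, probe 0,1,2,3,4,5,6 => slot 6
987: h=7, probe 7,8 => slot 8
Table: [796, 459, 224, 133, 485, 881, 575, 18, 987, -, -, 676, -, -, -, -, 300]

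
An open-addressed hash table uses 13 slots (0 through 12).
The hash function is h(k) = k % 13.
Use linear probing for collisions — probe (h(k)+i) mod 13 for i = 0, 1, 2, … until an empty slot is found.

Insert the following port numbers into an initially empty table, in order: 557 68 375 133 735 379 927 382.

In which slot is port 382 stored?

6

Insert 557: h=11, slot 11 empty → index 11.
Insert 68: h=3, slot 3 empty → index 3.
Insert 375: h=11, slot 11 occupied → index 12.
Insert 133: h=3, slot 3 occupied → index 4.
Insert 735: h=7, slot 7 empty → index 7.
Insert 379: h=2, slot 2 empty → index 2.
Insert 927: h=4, slot 4 occupied → index 5.
Insert 382: h=5, slot 5 occupied → index 6.
Table: [—, —, 379, 68, 133, 927, 382, 735, —, —, —, 557, 375]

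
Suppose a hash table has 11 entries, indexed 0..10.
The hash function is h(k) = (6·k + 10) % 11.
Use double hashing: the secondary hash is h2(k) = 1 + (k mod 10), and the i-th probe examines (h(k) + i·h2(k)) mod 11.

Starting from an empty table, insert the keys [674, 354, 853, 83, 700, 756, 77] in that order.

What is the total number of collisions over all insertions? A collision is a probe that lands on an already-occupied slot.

674: h=6 → slot 6
354: h=0 → slot 0
853: h=2 → slot 2
83: h=2, h2=4, probe 2,6,10 → slot 10
700: h=8 → slot 8
756: h=3 → slot 3
77: h=10, h2=8, probe 10,7 → slot 7
Table: [354, _, 853, 756, _, _, 674, 77, 700, _, 83]

3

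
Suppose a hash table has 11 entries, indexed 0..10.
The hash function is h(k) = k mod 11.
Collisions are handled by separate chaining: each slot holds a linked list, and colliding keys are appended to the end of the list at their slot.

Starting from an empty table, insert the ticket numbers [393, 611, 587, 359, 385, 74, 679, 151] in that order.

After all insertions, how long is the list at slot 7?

1

Insert 393: h=8, bucket 8 empty -> new chain.
Insert 611: h=6, bucket 6 empty -> new chain.
Insert 587: h=4, bucket 4 empty -> new chain.
Insert 359: h=7, bucket 7 empty -> new chain.
Insert 385: h=0, bucket 0 empty -> new chain.
Insert 74: h=8, bucket 8 nonempty -> append to chain.
Insert 679: h=8, bucket 8 nonempty -> append to chain.
Insert 151: h=8, bucket 8 nonempty -> append to chain.
Final buckets:
0: 385
1: ∅
2: ∅
3: ∅
4: 587
5: ∅
6: 611
7: 359
8: 393 -> 74 -> 679 -> 151
9: ∅
10: ∅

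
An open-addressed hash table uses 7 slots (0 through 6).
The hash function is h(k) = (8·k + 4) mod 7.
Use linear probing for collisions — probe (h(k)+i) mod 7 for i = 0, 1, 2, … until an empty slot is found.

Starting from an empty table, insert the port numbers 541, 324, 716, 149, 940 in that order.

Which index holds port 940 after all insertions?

3

541: h=6 → slot 6
324: h=6, probe 6,0 → slot 0
716: h=6, probe 6,0,1 → slot 1
149: h=6, probe 6,0,1,2 → slot 2
940: h=6, probe 6,0,1,2,3 → slot 3
Table: [324, 716, 149, 940, ., ., 541]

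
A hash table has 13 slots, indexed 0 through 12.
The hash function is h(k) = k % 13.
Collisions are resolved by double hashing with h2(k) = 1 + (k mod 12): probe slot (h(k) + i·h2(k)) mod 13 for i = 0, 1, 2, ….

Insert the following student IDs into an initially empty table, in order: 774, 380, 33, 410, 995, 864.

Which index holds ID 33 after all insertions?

Insert 774: h=7, slot 7 empty => index 7.
Insert 380: h=3, slot 3 empty => index 3.
Insert 33: h=7, h2=10, slot 7 occupied => index 4.
Insert 410: h=7, h2=3, slot 7 occupied => index 10.
Insert 995: h=7, h2=12, slot 7 occupied => index 6.
Insert 864: h=6, h2=1, slots 6,7 occupied => index 8.
Table: [—, —, —, 380, 33, —, 995, 774, 864, —, 410, —, —]

4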